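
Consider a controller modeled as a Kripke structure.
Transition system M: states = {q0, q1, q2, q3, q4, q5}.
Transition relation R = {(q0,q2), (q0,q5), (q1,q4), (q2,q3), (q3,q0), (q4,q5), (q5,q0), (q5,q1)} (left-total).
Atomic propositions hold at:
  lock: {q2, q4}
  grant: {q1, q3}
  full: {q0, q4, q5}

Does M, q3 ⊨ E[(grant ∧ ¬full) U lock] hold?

No

Sat(¬full) = {q1, q2, q3}
Sat(grant ∧ ¬full) = {q1, q3}
E[(grant ∧ ¬full) U lock]: least fixpoint, start Z0 = Sat(lock) = {q2, q4}, add states in Sat(grant ∧ ¬full) with some successor in Z. Z1 = {q1, q2, q4}; fixed.
Sat(E[(grant ∧ ¬full) U lock]) = {q1, q2, q4}
q3 ∉ Sat(E[(grant ∧ ¬full) U lock]) = {q1, q2, q4}, so the formula does not hold at q3.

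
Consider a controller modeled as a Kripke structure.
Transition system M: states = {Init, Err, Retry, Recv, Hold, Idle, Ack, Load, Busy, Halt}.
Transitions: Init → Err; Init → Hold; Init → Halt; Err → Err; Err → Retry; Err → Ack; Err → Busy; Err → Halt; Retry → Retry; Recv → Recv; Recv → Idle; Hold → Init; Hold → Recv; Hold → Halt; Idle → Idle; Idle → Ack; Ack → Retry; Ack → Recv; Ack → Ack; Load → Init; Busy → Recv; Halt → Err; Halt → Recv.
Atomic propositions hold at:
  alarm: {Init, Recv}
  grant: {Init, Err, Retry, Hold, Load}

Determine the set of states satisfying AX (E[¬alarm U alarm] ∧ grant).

{Load}

Sat(¬alarm) = {Err, Retry, Hold, Idle, Ack, Load, Busy, Halt}
E[¬alarm U alarm]: least fixpoint, start Z0 = Sat(alarm) = {Init, Recv}, add states in Sat(¬alarm) with some successor in Z. Z1 = {Init, Recv, Hold, Ack, Load, Busy, Halt}; Z2 = {Init, Err, Recv, Hold, Idle, Ack, Load, Busy, Halt}; fixed.
Sat(E[¬alarm U alarm]) = {Init, Err, Recv, Hold, Idle, Ack, Load, Busy, Halt}
Sat(E[¬alarm U alarm] ∧ grant) = {Init, Err, Hold, Load}
Sat(AX (E[¬alarm U alarm] ∧ grant)) = {s : every successor in {Init, Err, Hold, Load}} = {Load}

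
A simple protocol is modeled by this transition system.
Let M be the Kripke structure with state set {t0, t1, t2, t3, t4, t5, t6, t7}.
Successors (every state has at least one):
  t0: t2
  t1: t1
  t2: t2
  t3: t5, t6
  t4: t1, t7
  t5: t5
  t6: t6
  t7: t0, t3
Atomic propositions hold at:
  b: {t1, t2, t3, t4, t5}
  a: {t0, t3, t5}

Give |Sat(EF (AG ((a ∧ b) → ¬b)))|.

Sat(a ∧ b) = {t3, t5}
Sat(¬b) = {t0, t6, t7}
Sat((a ∧ b) → ¬b) = {t0, t1, t2, t4, t6, t7}
AG ((a ∧ b) → ¬b): greatest fixpoint, start Z0 = {t0, t1, t2, t4, t6, t7}, keep only states in Sat with every successor in Z. Z1 = {t0, t1, t2, t4, t6}; Z2 = {t0, t1, t2, t6}; fixed.
Sat(AG ((a ∧ b) → ¬b)) = {t0, t1, t2, t6}
EF (AG ((a ∧ b) → ¬b)): least fixpoint, start Z0 = {t0, t1, t2, t6}, add states with some successor in Z. Z1 = {t0, t1, t2, t3, t4, t6, t7}; fixed.
Sat(EF (AG ((a ∧ b) → ¬b))) = {t0, t1, t2, t3, t4, t6, t7}
|Sat(EF (AG ((a ∧ b) → ¬b)))| = |{t0, t1, t2, t3, t4, t6, t7}| = 7.

7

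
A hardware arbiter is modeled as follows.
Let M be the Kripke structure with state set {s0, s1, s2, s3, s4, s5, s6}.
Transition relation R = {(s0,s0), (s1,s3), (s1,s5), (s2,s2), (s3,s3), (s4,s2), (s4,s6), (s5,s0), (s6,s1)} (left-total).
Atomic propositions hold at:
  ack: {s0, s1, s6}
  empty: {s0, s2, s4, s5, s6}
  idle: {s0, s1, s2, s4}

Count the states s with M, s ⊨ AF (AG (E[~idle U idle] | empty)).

Sat(~idle) = {s3, s5, s6}
E[~idle U idle]: least fixpoint, start Z0 = Sat(idle) = {s0, s1, s2, s4}, add states in Sat(~idle) with some successor in Z. Z1 = {s0, s1, s2, s4, s5, s6}; fixed.
Sat(E[~idle U idle]) = {s0, s1, s2, s4, s5, s6}
Sat(E[~idle U idle] | empty) = {s0, s1, s2, s4, s5, s6}
AG (E[~idle U idle] | empty): greatest fixpoint, start Z0 = {s0, s1, s2, s4, s5, s6}, keep only states in Sat with every successor in Z. Z1 = {s0, s2, s4, s5, s6}; Z2 = {s0, s2, s4, s5}; Z3 = {s0, s2, s5}; fixed.
Sat(AG (E[~idle U idle] | empty)) = {s0, s2, s5}
AF (AG (E[~idle U idle] | empty)): least fixpoint, start Z0 = {s0, s2, s5}, add states with every successor in Z. Already a fixed point.
Sat(AF (AG (E[~idle U idle] | empty))) = {s0, s2, s5}
|Sat(AF (AG (E[~idle U idle] | empty)))| = |{s0, s2, s5}| = 3.

3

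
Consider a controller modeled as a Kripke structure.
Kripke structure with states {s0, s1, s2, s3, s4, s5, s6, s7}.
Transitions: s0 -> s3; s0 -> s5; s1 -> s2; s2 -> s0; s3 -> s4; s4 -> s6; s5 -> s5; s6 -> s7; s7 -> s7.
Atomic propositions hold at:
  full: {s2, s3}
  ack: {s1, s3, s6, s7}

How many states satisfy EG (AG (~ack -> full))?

Sat(~ack) = {s0, s2, s4, s5}
Sat(~ack -> full) = {s1, s2, s3, s6, s7}
AG (~ack -> full): greatest fixpoint, start Z0 = {s1, s2, s3, s6, s7}, keep only states in Sat with every successor in Z. Z1 = {s1, s6, s7}; Z2 = {s6, s7}; fixed.
Sat(AG (~ack -> full)) = {s6, s7}
EG (AG (~ack -> full)): greatest fixpoint, start Z0 = {s6, s7}, keep only states in Sat with some successor in Z. Already a fixed point.
Sat(EG (AG (~ack -> full))) = {s6, s7}
|Sat(EG (AG (~ack -> full)))| = |{s6, s7}| = 2.

2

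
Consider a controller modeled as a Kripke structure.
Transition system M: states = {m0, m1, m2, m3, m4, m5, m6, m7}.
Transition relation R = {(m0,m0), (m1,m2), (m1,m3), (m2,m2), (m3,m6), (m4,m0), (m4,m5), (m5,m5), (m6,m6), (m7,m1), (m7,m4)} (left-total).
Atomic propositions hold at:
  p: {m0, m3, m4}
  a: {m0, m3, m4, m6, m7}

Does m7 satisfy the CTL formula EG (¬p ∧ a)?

No

Sat(¬p) = {m1, m2, m5, m6, m7}
Sat(¬p ∧ a) = {m6, m7}
EG (¬p ∧ a): greatest fixpoint, start Z0 = {m6, m7}, keep only states in Sat with some successor in Z. Z1 = {m6}; fixed.
Sat(EG (¬p ∧ a)) = {m6}
m7 ∉ Sat(EG (¬p ∧ a)) = {m6}, so the formula does not hold at m7.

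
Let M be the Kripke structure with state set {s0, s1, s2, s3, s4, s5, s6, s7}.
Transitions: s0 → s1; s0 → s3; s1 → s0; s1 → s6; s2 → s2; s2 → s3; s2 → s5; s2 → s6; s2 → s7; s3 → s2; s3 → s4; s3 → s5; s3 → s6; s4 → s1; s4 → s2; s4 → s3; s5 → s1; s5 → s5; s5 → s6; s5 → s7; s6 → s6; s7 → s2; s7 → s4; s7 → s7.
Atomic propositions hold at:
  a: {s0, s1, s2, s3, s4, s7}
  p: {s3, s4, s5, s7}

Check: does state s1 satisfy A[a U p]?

A[a U p]: least fixpoint, start Z0 = Sat(p) = {s3, s4, s5, s7}, add states in Sat(a) with every successor in Z. Already a fixed point.
Sat(A[a U p]) = {s3, s4, s5, s7}
s1 ∉ Sat(A[a U p]) = {s3, s4, s5, s7}, so the formula does not hold at s1.

No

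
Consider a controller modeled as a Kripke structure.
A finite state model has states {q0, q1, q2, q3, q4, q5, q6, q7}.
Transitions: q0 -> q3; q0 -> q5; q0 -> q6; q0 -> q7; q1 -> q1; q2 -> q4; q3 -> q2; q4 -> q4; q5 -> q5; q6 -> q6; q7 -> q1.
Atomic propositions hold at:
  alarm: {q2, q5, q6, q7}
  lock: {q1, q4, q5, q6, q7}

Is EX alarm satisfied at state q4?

Sat(EX alarm) = {s : some successor in {q2, q5, q6, q7}} = {q0, q3, q5, q6}
q4 ∉ Sat(EX alarm) = {q0, q3, q5, q6}, so the formula does not hold at q4.

No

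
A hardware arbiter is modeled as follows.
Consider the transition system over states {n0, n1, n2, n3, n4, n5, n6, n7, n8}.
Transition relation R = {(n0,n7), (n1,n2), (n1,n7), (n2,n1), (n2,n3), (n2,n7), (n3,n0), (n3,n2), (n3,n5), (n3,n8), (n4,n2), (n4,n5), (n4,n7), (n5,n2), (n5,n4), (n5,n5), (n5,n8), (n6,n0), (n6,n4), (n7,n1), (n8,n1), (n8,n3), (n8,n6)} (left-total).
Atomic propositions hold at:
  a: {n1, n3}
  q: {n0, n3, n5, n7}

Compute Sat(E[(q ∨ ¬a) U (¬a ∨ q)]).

{n0, n2, n3, n4, n5, n6, n7, n8}

Sat(¬a) = {n0, n2, n4, n5, n6, n7, n8}
Sat(q ∨ ¬a) = {n0, n2, n3, n4, n5, n6, n7, n8}
Sat(¬a ∨ q) = {n0, n2, n3, n4, n5, n6, n7, n8}
E[(q ∨ ¬a) U (¬a ∨ q)]: least fixpoint, start Z0 = Sat((¬a ∨ q)) = {n0, n2, n3, n4, n5, n6, n7, n8}, add states in Sat(q ∨ ¬a) with some successor in Z. Already a fixed point.
Sat(E[(q ∨ ¬a) U (¬a ∨ q)]) = {n0, n2, n3, n4, n5, n6, n7, n8}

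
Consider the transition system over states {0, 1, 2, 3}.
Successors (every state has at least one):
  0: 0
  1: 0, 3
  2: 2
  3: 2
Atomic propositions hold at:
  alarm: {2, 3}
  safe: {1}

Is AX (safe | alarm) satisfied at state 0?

Sat(safe | alarm) = {1, 2, 3}
Sat(AX (safe | alarm)) = {s : every successor in {1, 2, 3}} = {2, 3}
0 ∉ Sat(AX (safe | alarm)) = {2, 3}, so the formula does not hold at 0.

No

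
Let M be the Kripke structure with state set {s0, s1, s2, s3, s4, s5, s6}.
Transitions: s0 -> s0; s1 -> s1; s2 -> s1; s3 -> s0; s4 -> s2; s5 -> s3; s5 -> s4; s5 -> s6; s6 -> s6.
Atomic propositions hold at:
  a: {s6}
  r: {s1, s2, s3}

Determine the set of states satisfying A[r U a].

A[r U a]: least fixpoint, start Z0 = Sat(a) = {s6}, add states in Sat(r) with every successor in Z. Already a fixed point.
Sat(A[r U a]) = {s6}

{s6}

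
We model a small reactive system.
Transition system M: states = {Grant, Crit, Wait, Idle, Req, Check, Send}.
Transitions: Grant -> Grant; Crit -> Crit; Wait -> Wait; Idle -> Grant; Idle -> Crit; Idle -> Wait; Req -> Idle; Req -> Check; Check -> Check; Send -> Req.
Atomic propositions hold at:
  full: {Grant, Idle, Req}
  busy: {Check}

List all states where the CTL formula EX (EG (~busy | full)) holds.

Sat(~busy) = {Grant, Crit, Wait, Idle, Req, Send}
Sat(~busy | full) = {Grant, Crit, Wait, Idle, Req, Send}
EG (~busy | full): greatest fixpoint, start Z0 = {Grant, Crit, Wait, Idle, Req, Send}, keep only states in Sat with some successor in Z. Already a fixed point.
Sat(EG (~busy | full)) = {Grant, Crit, Wait, Idle, Req, Send}
Sat(EX (EG (~busy | full))) = {s : some successor in {Grant, Crit, Wait, Idle, Req, Send}} = {Grant, Crit, Wait, Idle, Req, Send}

{Grant, Crit, Wait, Idle, Req, Send}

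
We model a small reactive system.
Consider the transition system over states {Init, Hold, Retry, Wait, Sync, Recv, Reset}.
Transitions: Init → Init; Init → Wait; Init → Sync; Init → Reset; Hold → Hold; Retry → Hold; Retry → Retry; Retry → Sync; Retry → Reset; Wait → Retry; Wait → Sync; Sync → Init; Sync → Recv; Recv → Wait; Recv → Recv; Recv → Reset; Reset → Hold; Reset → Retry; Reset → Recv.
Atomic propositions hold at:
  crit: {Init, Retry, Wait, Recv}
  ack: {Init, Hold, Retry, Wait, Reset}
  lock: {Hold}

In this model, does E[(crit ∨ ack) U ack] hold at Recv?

Sat(crit ∨ ack) = {Init, Hold, Retry, Wait, Recv, Reset}
E[(crit ∨ ack) U ack]: least fixpoint, start Z0 = Sat(ack) = {Init, Hold, Retry, Wait, Reset}, add states in Sat(crit ∨ ack) with some successor in Z. Z1 = {Init, Hold, Retry, Wait, Recv, Reset}; fixed.
Sat(E[(crit ∨ ack) U ack]) = {Init, Hold, Retry, Wait, Recv, Reset}
Recv ∈ Sat(E[(crit ∨ ack) U ack]) = {Init, Hold, Retry, Wait, Recv, Reset}, so the formula holds at Recv.

Yes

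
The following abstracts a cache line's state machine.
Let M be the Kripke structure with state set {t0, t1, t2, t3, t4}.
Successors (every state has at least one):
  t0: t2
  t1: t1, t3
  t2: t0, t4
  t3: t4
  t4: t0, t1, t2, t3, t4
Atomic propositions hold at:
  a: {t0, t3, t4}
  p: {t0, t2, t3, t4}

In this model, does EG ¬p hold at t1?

Yes

Sat(¬p) = {t1}
EG ¬p: greatest fixpoint, start Z0 = {t1}, keep only states in Sat with some successor in Z. Already a fixed point.
Sat(EG ¬p) = {t1}
t1 ∈ Sat(EG ¬p) = {t1}, so the formula holds at t1.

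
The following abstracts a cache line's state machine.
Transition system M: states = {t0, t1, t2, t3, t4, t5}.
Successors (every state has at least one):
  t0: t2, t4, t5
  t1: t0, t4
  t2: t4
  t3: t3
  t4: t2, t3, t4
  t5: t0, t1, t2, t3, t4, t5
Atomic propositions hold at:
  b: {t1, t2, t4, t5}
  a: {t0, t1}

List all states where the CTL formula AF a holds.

AF a: least fixpoint, start Z0 = {t0, t1}, add states with every successor in Z. Already a fixed point.
Sat(AF a) = {t0, t1}

{t0, t1}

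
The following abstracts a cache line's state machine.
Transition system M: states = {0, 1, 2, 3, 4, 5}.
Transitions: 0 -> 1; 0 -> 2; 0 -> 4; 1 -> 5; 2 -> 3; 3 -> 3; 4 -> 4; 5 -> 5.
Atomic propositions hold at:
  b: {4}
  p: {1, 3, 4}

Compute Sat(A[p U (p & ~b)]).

{1, 3}

Sat(~b) = {0, 1, 2, 3, 5}
Sat(p & ~b) = {1, 3}
A[p U (p & ~b)]: least fixpoint, start Z0 = Sat((p & ~b)) = {1, 3}, add states in Sat(p) with every successor in Z. Already a fixed point.
Sat(A[p U (p & ~b)]) = {1, 3}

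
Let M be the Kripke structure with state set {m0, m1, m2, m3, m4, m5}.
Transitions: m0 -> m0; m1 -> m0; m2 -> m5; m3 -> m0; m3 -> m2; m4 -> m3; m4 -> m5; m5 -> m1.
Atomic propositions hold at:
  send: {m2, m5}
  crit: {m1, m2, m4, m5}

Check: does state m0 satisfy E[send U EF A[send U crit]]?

A[send U crit]: least fixpoint, start Z0 = Sat(crit) = {m1, m2, m4, m5}, add states in Sat(send) with every successor in Z. Already a fixed point.
Sat(A[send U crit]) = {m1, m2, m4, m5}
EF A[send U crit]: least fixpoint, start Z0 = {m1, m2, m4, m5}, add states with some successor in Z. Z1 = {m1, m2, m3, m4, m5}; fixed.
Sat(EF A[send U crit]) = {m1, m2, m3, m4, m5}
E[send U EF A[send U crit]]: least fixpoint, start Z0 = Sat(EF A[send U crit]) = {m1, m2, m3, m4, m5}, add states in Sat(send) with some successor in Z. Already a fixed point.
Sat(E[send U EF A[send U crit]]) = {m1, m2, m3, m4, m5}
m0 ∉ Sat(E[send U EF A[send U crit]]) = {m1, m2, m3, m4, m5}, so the formula does not hold at m0.

No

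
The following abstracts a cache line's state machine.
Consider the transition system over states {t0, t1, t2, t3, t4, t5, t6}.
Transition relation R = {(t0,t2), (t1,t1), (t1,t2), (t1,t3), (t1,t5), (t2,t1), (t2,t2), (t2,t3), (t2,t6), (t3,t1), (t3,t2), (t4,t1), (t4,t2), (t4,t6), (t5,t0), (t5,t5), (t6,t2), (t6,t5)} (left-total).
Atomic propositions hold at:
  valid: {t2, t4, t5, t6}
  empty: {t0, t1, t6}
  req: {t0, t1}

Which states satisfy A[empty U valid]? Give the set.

A[empty U valid]: least fixpoint, start Z0 = Sat(valid) = {t2, t4, t5, t6}, add states in Sat(empty) with every successor in Z. Z1 = {t0, t2, t4, t5, t6}; fixed.
Sat(A[empty U valid]) = {t0, t2, t4, t5, t6}

{t0, t2, t4, t5, t6}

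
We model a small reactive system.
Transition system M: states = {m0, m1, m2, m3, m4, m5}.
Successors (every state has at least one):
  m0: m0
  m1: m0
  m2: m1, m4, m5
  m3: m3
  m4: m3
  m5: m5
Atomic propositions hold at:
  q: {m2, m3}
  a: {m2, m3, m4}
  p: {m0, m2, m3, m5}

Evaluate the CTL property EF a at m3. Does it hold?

Yes

EF a: least fixpoint, start Z0 = {m2, m3, m4}, add states with some successor in Z. Already a fixed point.
Sat(EF a) = {m2, m3, m4}
m3 ∈ Sat(EF a) = {m2, m3, m4}, so the formula holds at m3.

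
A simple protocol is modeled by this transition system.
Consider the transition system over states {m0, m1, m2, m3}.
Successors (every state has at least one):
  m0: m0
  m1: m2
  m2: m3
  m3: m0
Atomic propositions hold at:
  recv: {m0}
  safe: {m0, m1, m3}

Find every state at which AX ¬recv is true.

Sat(¬recv) = {m1, m2, m3}
Sat(AX ¬recv) = {s : every successor in {m1, m2, m3}} = {m1, m2}

{m1, m2}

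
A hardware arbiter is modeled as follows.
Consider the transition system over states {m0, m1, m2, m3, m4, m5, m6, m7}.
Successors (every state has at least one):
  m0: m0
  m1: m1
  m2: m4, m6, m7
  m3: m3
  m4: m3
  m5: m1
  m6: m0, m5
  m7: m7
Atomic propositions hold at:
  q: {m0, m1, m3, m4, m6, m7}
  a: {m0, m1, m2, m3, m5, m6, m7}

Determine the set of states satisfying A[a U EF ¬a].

Sat(¬a) = {m4}
EF ¬a: least fixpoint, start Z0 = {m4}, add states with some successor in Z. Z1 = {m2, m4}; fixed.
Sat(EF ¬a) = {m2, m4}
A[a U EF ¬a]: least fixpoint, start Z0 = Sat(EF ¬a) = {m2, m4}, add states in Sat(a) with every successor in Z. Already a fixed point.
Sat(A[a U EF ¬a]) = {m2, m4}

{m2, m4}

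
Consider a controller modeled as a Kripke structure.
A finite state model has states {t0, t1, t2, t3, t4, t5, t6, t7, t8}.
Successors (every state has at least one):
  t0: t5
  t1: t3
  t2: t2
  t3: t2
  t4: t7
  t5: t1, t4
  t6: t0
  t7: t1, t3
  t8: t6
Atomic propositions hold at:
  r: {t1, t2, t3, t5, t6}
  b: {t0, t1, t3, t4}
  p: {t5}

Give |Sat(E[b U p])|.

E[b U p]: least fixpoint, start Z0 = Sat(p) = {t5}, add states in Sat(b) with some successor in Z. Z1 = {t0, t5}; fixed.
Sat(E[b U p]) = {t0, t5}
|Sat(E[b U p])| = |{t0, t5}| = 2.

2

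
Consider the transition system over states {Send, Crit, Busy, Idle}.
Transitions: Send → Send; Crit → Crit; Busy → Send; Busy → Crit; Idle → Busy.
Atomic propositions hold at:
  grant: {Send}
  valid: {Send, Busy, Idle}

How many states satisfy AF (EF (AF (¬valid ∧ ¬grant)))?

3

Sat(¬valid) = {Crit}
Sat(¬grant) = {Crit, Busy, Idle}
Sat(¬valid ∧ ¬grant) = {Crit}
AF (¬valid ∧ ¬grant): least fixpoint, start Z0 = {Crit}, add states with every successor in Z. Already a fixed point.
Sat(AF (¬valid ∧ ¬grant)) = {Crit}
EF (AF (¬valid ∧ ¬grant)): least fixpoint, start Z0 = {Crit}, add states with some successor in Z. Z1 = {Crit, Busy}; Z2 = {Crit, Busy, Idle}; fixed.
Sat(EF (AF (¬valid ∧ ¬grant))) = {Crit, Busy, Idle}
AF (EF (AF (¬valid ∧ ¬grant))): least fixpoint, start Z0 = {Crit, Busy, Idle}, add states with every successor in Z. Already a fixed point.
Sat(AF (EF (AF (¬valid ∧ ¬grant)))) = {Crit, Busy, Idle}
|Sat(AF (EF (AF (¬valid ∧ ¬grant))))| = |{Crit, Busy, Idle}| = 3.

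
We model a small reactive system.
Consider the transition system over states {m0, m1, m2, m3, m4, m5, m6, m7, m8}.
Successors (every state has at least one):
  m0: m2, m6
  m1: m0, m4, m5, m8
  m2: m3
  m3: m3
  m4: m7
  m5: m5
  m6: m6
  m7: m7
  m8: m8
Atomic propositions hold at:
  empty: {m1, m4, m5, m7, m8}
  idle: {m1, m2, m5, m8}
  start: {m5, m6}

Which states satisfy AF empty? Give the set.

{m1, m4, m5, m7, m8}

AF empty: least fixpoint, start Z0 = {m1, m4, m5, m7, m8}, add states with every successor in Z. Already a fixed point.
Sat(AF empty) = {m1, m4, m5, m7, m8}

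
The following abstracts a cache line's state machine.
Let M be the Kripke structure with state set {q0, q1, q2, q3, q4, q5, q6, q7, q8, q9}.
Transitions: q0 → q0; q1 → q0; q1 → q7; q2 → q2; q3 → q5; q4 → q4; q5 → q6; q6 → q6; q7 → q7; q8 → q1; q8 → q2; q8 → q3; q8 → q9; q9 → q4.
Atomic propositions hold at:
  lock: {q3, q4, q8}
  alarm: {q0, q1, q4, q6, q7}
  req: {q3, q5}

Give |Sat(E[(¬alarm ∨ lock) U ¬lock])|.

Sat(¬alarm) = {q2, q3, q5, q8, q9}
Sat(¬alarm ∨ lock) = {q2, q3, q4, q5, q8, q9}
Sat(¬lock) = {q0, q1, q2, q5, q6, q7, q9}
E[(¬alarm ∨ lock) U ¬lock]: least fixpoint, start Z0 = Sat(¬lock) = {q0, q1, q2, q5, q6, q7, q9}, add states in Sat(¬alarm ∨ lock) with some successor in Z. Z1 = {q0, q1, q2, q3, q5, q6, q7, q8, q9}; fixed.
Sat(E[(¬alarm ∨ lock) U ¬lock]) = {q0, q1, q2, q3, q5, q6, q7, q8, q9}
|Sat(E[(¬alarm ∨ lock) U ¬lock])| = |{q0, q1, q2, q3, q5, q6, q7, q8, q9}| = 9.

9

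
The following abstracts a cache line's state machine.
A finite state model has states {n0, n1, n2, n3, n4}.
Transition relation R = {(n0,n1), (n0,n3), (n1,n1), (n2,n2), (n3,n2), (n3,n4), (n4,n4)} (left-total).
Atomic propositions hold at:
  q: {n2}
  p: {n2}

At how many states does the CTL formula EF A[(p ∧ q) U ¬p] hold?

Sat(p ∧ q) = {n2}
Sat(¬p) = {n0, n1, n3, n4}
A[(p ∧ q) U ¬p]: least fixpoint, start Z0 = Sat(¬p) = {n0, n1, n3, n4}, add states in Sat(p ∧ q) with every successor in Z. Already a fixed point.
Sat(A[(p ∧ q) U ¬p]) = {n0, n1, n3, n4}
EF A[(p ∧ q) U ¬p]: least fixpoint, start Z0 = {n0, n1, n3, n4}, add states with some successor in Z. Already a fixed point.
Sat(EF A[(p ∧ q) U ¬p]) = {n0, n1, n3, n4}
|Sat(EF A[(p ∧ q) U ¬p])| = |{n0, n1, n3, n4}| = 4.

4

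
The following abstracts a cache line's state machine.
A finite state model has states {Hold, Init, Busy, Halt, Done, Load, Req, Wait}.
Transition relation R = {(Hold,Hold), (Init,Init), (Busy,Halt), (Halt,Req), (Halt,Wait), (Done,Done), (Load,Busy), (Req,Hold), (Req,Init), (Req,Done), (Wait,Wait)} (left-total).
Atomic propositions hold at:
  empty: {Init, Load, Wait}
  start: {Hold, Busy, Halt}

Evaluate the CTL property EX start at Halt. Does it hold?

No

Sat(EX start) = {s : some successor in {Hold, Busy, Halt}} = {Hold, Busy, Load, Req}
Halt ∉ Sat(EX start) = {Hold, Busy, Load, Req}, so the formula does not hold at Halt.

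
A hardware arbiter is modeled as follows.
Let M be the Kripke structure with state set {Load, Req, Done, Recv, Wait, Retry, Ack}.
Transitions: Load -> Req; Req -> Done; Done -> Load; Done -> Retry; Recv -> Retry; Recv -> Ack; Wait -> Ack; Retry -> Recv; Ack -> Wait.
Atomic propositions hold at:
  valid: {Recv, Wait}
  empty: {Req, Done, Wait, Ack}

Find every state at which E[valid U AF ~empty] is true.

Sat(~empty) = {Load, Recv, Retry}
AF ~empty: least fixpoint, start Z0 = {Load, Recv, Retry}, add states with every successor in Z. Z1 = {Load, Done, Recv, Retry}; Z2 = {Load, Req, Done, Recv, Retry}; fixed.
Sat(AF ~empty) = {Load, Req, Done, Recv, Retry}
E[valid U AF ~empty]: least fixpoint, start Z0 = Sat(AF ~empty) = {Load, Req, Done, Recv, Retry}, add states in Sat(valid) with some successor in Z. Already a fixed point.
Sat(E[valid U AF ~empty]) = {Load, Req, Done, Recv, Retry}

{Load, Req, Done, Recv, Retry}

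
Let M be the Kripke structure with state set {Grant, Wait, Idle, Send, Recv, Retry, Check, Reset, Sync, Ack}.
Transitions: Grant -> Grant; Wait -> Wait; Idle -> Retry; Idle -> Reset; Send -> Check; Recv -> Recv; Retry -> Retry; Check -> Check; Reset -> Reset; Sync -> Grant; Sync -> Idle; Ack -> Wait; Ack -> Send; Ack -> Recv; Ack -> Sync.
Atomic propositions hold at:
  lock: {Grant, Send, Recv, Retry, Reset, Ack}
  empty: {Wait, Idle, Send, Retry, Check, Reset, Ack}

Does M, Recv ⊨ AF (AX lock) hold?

Yes

Sat(AX lock) = {s : every successor in {Grant, Send, Recv, Retry, Reset, Ack}} = {Grant, Idle, Recv, Retry, Reset}
AF (AX lock): least fixpoint, start Z0 = {Grant, Idle, Recv, Retry, Reset}, add states with every successor in Z. Z1 = {Grant, Idle, Recv, Retry, Reset, Sync}; fixed.
Sat(AF (AX lock)) = {Grant, Idle, Recv, Retry, Reset, Sync}
Recv ∈ Sat(AF (AX lock)) = {Grant, Idle, Recv, Retry, Reset, Sync}, so the formula holds at Recv.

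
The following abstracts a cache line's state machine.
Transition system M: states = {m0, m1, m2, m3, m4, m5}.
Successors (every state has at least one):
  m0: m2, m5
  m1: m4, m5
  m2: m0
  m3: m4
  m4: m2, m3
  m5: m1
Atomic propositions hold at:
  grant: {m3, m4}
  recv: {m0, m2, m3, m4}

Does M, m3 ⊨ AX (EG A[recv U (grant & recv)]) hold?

Sat(grant & recv) = {m3, m4}
A[recv U (grant & recv)]: least fixpoint, start Z0 = Sat((grant & recv)) = {m3, m4}, add states in Sat(recv) with every successor in Z. Already a fixed point.
Sat(A[recv U (grant & recv)]) = {m3, m4}
EG A[recv U (grant & recv)]: greatest fixpoint, start Z0 = {m3, m4}, keep only states in Sat with some successor in Z. Already a fixed point.
Sat(EG A[recv U (grant & recv)]) = {m3, m4}
Sat(AX (EG A[recv U (grant & recv)])) = {s : every successor in {m3, m4}} = {m3}
m3 ∈ Sat(AX (EG A[recv U (grant & recv)])) = {m3}, so the formula holds at m3.

Yes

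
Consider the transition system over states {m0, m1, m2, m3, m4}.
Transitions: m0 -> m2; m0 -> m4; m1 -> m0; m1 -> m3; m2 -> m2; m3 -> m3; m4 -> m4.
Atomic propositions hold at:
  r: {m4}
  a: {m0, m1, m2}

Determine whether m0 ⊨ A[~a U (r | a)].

Sat(~a) = {m3, m4}
Sat(r | a) = {m0, m1, m2, m4}
A[~a U (r | a)]: least fixpoint, start Z0 = Sat((r | a)) = {m0, m1, m2, m4}, add states in Sat(~a) with every successor in Z. Already a fixed point.
Sat(A[~a U (r | a)]) = {m0, m1, m2, m4}
m0 ∈ Sat(A[~a U (r | a)]) = {m0, m1, m2, m4}, so the formula holds at m0.

Yes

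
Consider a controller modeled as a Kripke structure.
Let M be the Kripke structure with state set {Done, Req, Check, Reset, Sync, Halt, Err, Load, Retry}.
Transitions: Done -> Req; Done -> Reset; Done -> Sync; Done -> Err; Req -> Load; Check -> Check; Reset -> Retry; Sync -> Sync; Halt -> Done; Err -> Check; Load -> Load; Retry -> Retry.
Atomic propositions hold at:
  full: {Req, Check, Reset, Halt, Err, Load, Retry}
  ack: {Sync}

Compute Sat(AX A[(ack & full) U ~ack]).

Sat(ack & full) = ∅
Sat(~ack) = {Done, Req, Check, Reset, Halt, Err, Load, Retry}
A[(ack & full) U ~ack]: least fixpoint, start Z0 = Sat(~ack) = {Done, Req, Check, Reset, Halt, Err, Load, Retry}, add states in Sat(ack & full) with every successor in Z. Already a fixed point.
Sat(A[(ack & full) U ~ack]) = {Done, Req, Check, Reset, Halt, Err, Load, Retry}
Sat(AX A[(ack & full) U ~ack]) = {s : every successor in {Done, Req, Check, Reset, Halt, Err, Load, Retry}} = {Req, Check, Reset, Halt, Err, Load, Retry}

{Req, Check, Reset, Halt, Err, Load, Retry}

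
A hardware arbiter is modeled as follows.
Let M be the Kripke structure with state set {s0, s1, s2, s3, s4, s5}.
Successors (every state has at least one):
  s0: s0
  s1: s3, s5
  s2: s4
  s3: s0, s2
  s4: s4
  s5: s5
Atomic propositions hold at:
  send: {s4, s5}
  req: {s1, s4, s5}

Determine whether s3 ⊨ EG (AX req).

No

Sat(AX req) = {s : every successor in {s1, s4, s5}} = {s2, s4, s5}
EG (AX req): greatest fixpoint, start Z0 = {s2, s4, s5}, keep only states in Sat with some successor in Z. Already a fixed point.
Sat(EG (AX req)) = {s2, s4, s5}
s3 ∉ Sat(EG (AX req)) = {s2, s4, s5}, so the formula does not hold at s3.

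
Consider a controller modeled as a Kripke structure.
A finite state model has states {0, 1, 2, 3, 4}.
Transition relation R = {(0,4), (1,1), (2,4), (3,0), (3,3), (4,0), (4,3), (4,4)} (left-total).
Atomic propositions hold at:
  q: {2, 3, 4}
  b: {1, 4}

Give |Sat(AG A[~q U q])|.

4

Sat(~q) = {0, 1}
A[~q U q]: least fixpoint, start Z0 = Sat(q) = {2, 3, 4}, add states in Sat(~q) with every successor in Z. Z1 = {0, 2, 3, 4}; fixed.
Sat(A[~q U q]) = {0, 2, 3, 4}
AG A[~q U q]: greatest fixpoint, start Z0 = {0, 2, 3, 4}, keep only states in Sat with every successor in Z. Already a fixed point.
Sat(AG A[~q U q]) = {0, 2, 3, 4}
|Sat(AG A[~q U q])| = |{0, 2, 3, 4}| = 4.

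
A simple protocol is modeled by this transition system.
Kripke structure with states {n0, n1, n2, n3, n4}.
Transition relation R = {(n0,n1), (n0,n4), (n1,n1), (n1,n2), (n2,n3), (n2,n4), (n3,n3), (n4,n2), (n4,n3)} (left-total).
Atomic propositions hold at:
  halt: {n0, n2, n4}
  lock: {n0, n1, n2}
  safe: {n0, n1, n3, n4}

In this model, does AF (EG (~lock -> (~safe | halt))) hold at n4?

Yes

Sat(~lock) = {n3, n4}
Sat(~safe) = {n2}
Sat(~safe | halt) = {n0, n2, n4}
Sat(~lock -> (~safe | halt)) = {n0, n1, n2, n4}
EG (~lock -> (~safe | halt)): greatest fixpoint, start Z0 = {n0, n1, n2, n4}, keep only states in Sat with some successor in Z. Already a fixed point.
Sat(EG (~lock -> (~safe | halt))) = {n0, n1, n2, n4}
AF (EG (~lock -> (~safe | halt))): least fixpoint, start Z0 = {n0, n1, n2, n4}, add states with every successor in Z. Already a fixed point.
Sat(AF (EG (~lock -> (~safe | halt)))) = {n0, n1, n2, n4}
n4 ∈ Sat(AF (EG (~lock -> (~safe | halt)))) = {n0, n1, n2, n4}, so the formula holds at n4.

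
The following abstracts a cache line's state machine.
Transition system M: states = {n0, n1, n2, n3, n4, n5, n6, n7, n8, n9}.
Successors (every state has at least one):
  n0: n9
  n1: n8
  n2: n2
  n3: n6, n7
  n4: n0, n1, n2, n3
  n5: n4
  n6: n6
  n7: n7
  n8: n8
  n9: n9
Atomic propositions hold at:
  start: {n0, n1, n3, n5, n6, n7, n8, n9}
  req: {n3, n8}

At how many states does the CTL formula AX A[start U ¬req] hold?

Sat(¬req) = {n0, n1, n2, n4, n5, n6, n7, n9}
A[start U ¬req]: least fixpoint, start Z0 = Sat(¬req) = {n0, n1, n2, n4, n5, n6, n7, n9}, add states in Sat(start) with every successor in Z. Z1 = {n0, n1, n2, n3, n4, n5, n6, n7, n9}; fixed.
Sat(A[start U ¬req]) = {n0, n1, n2, n3, n4, n5, n6, n7, n9}
Sat(AX A[start U ¬req]) = {s : every successor in {n0, n1, n2, n3, n4, n5, n6, n7, n9}} = {n0, n2, n3, n4, n5, n6, n7, n9}
|Sat(AX A[start U ¬req])| = |{n0, n2, n3, n4, n5, n6, n7, n9}| = 8.

8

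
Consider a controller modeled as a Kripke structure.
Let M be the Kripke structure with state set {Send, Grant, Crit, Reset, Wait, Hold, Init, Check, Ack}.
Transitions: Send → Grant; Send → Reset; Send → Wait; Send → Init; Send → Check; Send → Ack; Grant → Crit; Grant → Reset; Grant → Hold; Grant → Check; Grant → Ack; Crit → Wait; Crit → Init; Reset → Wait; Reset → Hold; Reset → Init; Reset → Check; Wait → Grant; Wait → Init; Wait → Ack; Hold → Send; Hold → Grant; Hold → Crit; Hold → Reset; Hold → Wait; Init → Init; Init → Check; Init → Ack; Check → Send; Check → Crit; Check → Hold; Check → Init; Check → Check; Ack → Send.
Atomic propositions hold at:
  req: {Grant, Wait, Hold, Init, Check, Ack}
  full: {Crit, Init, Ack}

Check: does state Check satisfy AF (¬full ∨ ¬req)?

Yes

Sat(¬full) = {Send, Grant, Reset, Wait, Hold, Check}
Sat(¬req) = {Send, Crit, Reset}
Sat(¬full ∨ ¬req) = {Send, Grant, Crit, Reset, Wait, Hold, Check}
AF (¬full ∨ ¬req): least fixpoint, start Z0 = {Send, Grant, Crit, Reset, Wait, Hold, Check}, add states with every successor in Z. Z1 = {Send, Grant, Crit, Reset, Wait, Hold, Check, Ack}; fixed.
Sat(AF (¬full ∨ ¬req)) = {Send, Grant, Crit, Reset, Wait, Hold, Check, Ack}
Check ∈ Sat(AF (¬full ∨ ¬req)) = {Send, Grant, Crit, Reset, Wait, Hold, Check, Ack}, so the formula holds at Check.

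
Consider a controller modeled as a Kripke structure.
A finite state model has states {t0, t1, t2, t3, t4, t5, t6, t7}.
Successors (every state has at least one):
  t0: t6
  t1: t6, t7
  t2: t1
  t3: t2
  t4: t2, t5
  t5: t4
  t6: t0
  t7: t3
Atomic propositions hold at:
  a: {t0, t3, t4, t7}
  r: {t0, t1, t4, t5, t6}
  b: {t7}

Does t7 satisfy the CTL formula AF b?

AF b: least fixpoint, start Z0 = {t7}, add states with every successor in Z. Already a fixed point.
Sat(AF b) = {t7}
t7 ∈ Sat(AF b) = {t7}, so the formula holds at t7.

Yes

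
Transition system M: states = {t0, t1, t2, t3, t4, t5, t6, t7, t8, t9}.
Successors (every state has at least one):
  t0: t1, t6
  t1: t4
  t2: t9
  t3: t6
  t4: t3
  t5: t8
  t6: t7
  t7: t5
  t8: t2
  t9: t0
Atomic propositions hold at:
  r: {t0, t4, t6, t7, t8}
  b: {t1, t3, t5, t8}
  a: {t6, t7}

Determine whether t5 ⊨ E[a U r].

E[a U r]: least fixpoint, start Z0 = Sat(r) = {t0, t4, t6, t7, t8}, add states in Sat(a) with some successor in Z. Already a fixed point.
Sat(E[a U r]) = {t0, t4, t6, t7, t8}
t5 ∉ Sat(E[a U r]) = {t0, t4, t6, t7, t8}, so the formula does not hold at t5.

No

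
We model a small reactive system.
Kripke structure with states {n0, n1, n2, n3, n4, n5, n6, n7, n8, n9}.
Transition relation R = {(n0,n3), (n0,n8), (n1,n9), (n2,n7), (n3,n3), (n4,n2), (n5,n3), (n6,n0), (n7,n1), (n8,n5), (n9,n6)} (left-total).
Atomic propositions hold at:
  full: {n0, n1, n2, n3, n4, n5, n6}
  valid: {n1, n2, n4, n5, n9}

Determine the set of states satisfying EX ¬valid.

{n0, n2, n3, n5, n6, n9}

Sat(¬valid) = {n0, n3, n6, n7, n8}
Sat(EX ¬valid) = {s : some successor in {n0, n3, n6, n7, n8}} = {n0, n2, n3, n5, n6, n9}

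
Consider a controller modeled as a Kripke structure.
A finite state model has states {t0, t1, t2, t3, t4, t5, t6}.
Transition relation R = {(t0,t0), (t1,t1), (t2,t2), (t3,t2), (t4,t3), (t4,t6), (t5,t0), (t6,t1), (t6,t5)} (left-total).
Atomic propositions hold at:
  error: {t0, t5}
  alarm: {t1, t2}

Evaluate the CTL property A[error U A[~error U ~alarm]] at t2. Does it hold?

No

Sat(~error) = {t1, t2, t3, t4, t6}
Sat(~alarm) = {t0, t3, t4, t5, t6}
A[~error U ~alarm]: least fixpoint, start Z0 = Sat(~alarm) = {t0, t3, t4, t5, t6}, add states in Sat(~error) with every successor in Z. Already a fixed point.
Sat(A[~error U ~alarm]) = {t0, t3, t4, t5, t6}
A[error U A[~error U ~alarm]]: least fixpoint, start Z0 = Sat(A[~error U ~alarm]) = {t0, t3, t4, t5, t6}, add states in Sat(error) with every successor in Z. Already a fixed point.
Sat(A[error U A[~error U ~alarm]]) = {t0, t3, t4, t5, t6}
t2 ∉ Sat(A[error U A[~error U ~alarm]]) = {t0, t3, t4, t5, t6}, so the formula does not hold at t2.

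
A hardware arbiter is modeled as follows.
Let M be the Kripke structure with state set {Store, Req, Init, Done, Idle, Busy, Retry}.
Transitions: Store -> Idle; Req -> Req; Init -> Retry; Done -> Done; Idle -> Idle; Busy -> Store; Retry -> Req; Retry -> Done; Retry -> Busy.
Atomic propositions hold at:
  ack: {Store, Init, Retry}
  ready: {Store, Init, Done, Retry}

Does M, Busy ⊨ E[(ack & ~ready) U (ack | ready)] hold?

No

Sat(~ready) = {Req, Idle, Busy}
Sat(ack & ~ready) = ∅
Sat(ack | ready) = {Store, Init, Done, Retry}
E[(ack & ~ready) U (ack | ready)]: least fixpoint, start Z0 = Sat((ack | ready)) = {Store, Init, Done, Retry}, add states in Sat(ack & ~ready) with some successor in Z. Already a fixed point.
Sat(E[(ack & ~ready) U (ack | ready)]) = {Store, Init, Done, Retry}
Busy ∉ Sat(E[(ack & ~ready) U (ack | ready)]) = {Store, Init, Done, Retry}, so the formula does not hold at Busy.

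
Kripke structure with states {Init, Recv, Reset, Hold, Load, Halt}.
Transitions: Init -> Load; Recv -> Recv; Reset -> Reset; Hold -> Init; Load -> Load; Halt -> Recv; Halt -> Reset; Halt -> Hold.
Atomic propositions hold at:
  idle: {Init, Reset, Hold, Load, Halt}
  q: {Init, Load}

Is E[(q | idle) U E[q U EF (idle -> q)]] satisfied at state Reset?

No

Sat(q | idle) = {Init, Reset, Hold, Load, Halt}
Sat(idle -> q) = {Init, Recv, Load}
EF (idle -> q): least fixpoint, start Z0 = {Init, Recv, Load}, add states with some successor in Z. Z1 = {Init, Recv, Hold, Load, Halt}; fixed.
Sat(EF (idle -> q)) = {Init, Recv, Hold, Load, Halt}
E[q U EF (idle -> q)]: least fixpoint, start Z0 = Sat(EF (idle -> q)) = {Init, Recv, Hold, Load, Halt}, add states in Sat(q) with some successor in Z. Already a fixed point.
Sat(E[q U EF (idle -> q)]) = {Init, Recv, Hold, Load, Halt}
E[(q | idle) U E[q U EF (idle -> q)]]: least fixpoint, start Z0 = Sat(E[q U EF (idle -> q)]) = {Init, Recv, Hold, Load, Halt}, add states in Sat(q | idle) with some successor in Z. Already a fixed point.
Sat(E[(q | idle) U E[q U EF (idle -> q)]]) = {Init, Recv, Hold, Load, Halt}
Reset ∉ Sat(E[(q | idle) U E[q U EF (idle -> q)]]) = {Init, Recv, Hold, Load, Halt}, so the formula does not hold at Reset.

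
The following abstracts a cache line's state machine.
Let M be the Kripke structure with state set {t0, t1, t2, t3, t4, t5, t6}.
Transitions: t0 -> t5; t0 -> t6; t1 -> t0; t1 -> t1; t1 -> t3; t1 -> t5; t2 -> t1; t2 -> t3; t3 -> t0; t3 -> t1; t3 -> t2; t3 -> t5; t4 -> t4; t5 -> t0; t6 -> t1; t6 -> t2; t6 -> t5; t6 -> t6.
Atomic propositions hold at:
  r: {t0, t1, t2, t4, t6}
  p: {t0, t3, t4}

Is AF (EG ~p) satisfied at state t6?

Sat(~p) = {t1, t2, t5, t6}
EG ~p: greatest fixpoint, start Z0 = {t1, t2, t5, t6}, keep only states in Sat with some successor in Z. Z1 = {t1, t2, t6}; fixed.
Sat(EG ~p) = {t1, t2, t6}
AF (EG ~p): least fixpoint, start Z0 = {t1, t2, t6}, add states with every successor in Z. Already a fixed point.
Sat(AF (EG ~p)) = {t1, t2, t6}
t6 ∈ Sat(AF (EG ~p)) = {t1, t2, t6}, so the formula holds at t6.

Yes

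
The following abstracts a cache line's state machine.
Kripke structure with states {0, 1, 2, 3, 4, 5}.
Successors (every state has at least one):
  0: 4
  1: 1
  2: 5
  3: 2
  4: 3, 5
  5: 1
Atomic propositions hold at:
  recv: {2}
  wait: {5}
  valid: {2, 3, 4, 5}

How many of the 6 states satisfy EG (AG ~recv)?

2

Sat(~recv) = {0, 1, 3, 4, 5}
AG ~recv: greatest fixpoint, start Z0 = {0, 1, 3, 4, 5}, keep only states in Sat with every successor in Z. Z1 = {0, 1, 4, 5}; Z2 = {0, 1, 5}; Z3 = {1, 5}; fixed.
Sat(AG ~recv) = {1, 5}
EG (AG ~recv): greatest fixpoint, start Z0 = {1, 5}, keep only states in Sat with some successor in Z. Already a fixed point.
Sat(EG (AG ~recv)) = {1, 5}
|Sat(EG (AG ~recv))| = |{1, 5}| = 2.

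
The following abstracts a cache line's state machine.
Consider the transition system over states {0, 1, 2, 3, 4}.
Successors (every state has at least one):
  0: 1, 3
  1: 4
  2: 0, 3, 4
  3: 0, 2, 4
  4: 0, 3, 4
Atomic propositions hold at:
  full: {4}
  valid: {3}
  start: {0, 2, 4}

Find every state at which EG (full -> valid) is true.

Sat(full -> valid) = {0, 1, 2, 3}
EG (full -> valid): greatest fixpoint, start Z0 = {0, 1, 2, 3}, keep only states in Sat with some successor in Z. Z1 = {0, 2, 3}; fixed.
Sat(EG (full -> valid)) = {0, 2, 3}

{0, 2, 3}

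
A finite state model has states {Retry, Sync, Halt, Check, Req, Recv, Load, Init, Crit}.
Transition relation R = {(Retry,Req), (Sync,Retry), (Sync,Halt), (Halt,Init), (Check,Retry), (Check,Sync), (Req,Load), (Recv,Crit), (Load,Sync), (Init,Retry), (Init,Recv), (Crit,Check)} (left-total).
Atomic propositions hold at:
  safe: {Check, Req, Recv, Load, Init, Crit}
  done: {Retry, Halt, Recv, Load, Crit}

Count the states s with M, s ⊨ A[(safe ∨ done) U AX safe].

6

Sat(safe ∨ done) = {Retry, Halt, Check, Req, Recv, Load, Init, Crit}
Sat(AX safe) = {s : every successor in {Check, Req, Recv, Load, Init, Crit}} = {Retry, Halt, Req, Recv, Crit}
A[(safe ∨ done) U AX safe]: least fixpoint, start Z0 = Sat(AX safe) = {Retry, Halt, Req, Recv, Crit}, add states in Sat(safe ∨ done) with every successor in Z. Z1 = {Retry, Halt, Req, Recv, Init, Crit}; fixed.
Sat(A[(safe ∨ done) U AX safe]) = {Retry, Halt, Req, Recv, Init, Crit}
|Sat(A[(safe ∨ done) U AX safe])| = |{Retry, Halt, Req, Recv, Init, Crit}| = 6.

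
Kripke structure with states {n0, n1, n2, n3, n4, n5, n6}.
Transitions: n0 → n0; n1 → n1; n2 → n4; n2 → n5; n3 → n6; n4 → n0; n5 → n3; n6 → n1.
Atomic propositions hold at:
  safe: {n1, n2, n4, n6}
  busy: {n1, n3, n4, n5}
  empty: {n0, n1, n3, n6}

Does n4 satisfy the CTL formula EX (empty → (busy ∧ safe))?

No

Sat(busy ∧ safe) = {n1, n4}
Sat(empty → (busy ∧ safe)) = {n1, n2, n4, n5}
Sat(EX (empty → (busy ∧ safe))) = {s : some successor in {n1, n2, n4, n5}} = {n1, n2, n6}
n4 ∉ Sat(EX (empty → (busy ∧ safe))) = {n1, n2, n6}, so the formula does not hold at n4.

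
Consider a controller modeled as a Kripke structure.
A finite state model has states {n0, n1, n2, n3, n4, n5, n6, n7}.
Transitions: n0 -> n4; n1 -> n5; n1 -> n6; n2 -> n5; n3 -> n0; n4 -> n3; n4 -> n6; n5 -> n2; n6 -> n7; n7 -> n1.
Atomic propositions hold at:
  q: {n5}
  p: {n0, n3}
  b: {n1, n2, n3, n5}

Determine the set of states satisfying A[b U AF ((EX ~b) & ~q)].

Sat(~b) = {n0, n4, n6, n7}
Sat(EX ~b) = {s : some successor in {n0, n4, n6, n7}} = {n0, n1, n3, n4, n6}
Sat(~q) = {n0, n1, n2, n3, n4, n6, n7}
Sat((EX ~b) & ~q) = {n0, n1, n3, n4, n6}
AF ((EX ~b) & ~q): least fixpoint, start Z0 = {n0, n1, n3, n4, n6}, add states with every successor in Z. Z1 = {n0, n1, n3, n4, n6, n7}; fixed.
Sat(AF ((EX ~b) & ~q)) = {n0, n1, n3, n4, n6, n7}
A[b U AF ((EX ~b) & ~q)]: least fixpoint, start Z0 = Sat(AF ((EX ~b) & ~q)) = {n0, n1, n3, n4, n6, n7}, add states in Sat(b) with every successor in Z. Already a fixed point.
Sat(A[b U AF ((EX ~b) & ~q)]) = {n0, n1, n3, n4, n6, n7}

{n0, n1, n3, n4, n6, n7}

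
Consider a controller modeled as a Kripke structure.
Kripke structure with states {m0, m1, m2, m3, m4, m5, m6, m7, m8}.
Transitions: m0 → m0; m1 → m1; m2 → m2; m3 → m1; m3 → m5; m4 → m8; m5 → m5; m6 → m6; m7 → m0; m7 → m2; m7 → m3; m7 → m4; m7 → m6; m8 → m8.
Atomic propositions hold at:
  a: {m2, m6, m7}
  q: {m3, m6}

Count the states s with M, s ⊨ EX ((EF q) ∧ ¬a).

1

EF q: least fixpoint, start Z0 = {m3, m6}, add states with some successor in Z. Z1 = {m3, m6, m7}; fixed.
Sat(EF q) = {m3, m6, m7}
Sat(¬a) = {m0, m1, m3, m4, m5, m8}
Sat((EF q) ∧ ¬a) = {m3}
Sat(EX ((EF q) ∧ ¬a)) = {s : some successor in {m3}} = {m7}
|Sat(EX ((EF q) ∧ ¬a))| = |{m7}| = 1.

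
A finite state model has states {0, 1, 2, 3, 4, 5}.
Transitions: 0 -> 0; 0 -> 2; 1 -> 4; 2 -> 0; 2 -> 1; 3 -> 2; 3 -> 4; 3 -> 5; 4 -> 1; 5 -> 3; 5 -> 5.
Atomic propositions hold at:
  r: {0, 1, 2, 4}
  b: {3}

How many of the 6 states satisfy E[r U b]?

1

E[r U b]: least fixpoint, start Z0 = Sat(b) = {3}, add states in Sat(r) with some successor in Z. Already a fixed point.
Sat(E[r U b]) = {3}
|Sat(E[r U b])| = |{3}| = 1.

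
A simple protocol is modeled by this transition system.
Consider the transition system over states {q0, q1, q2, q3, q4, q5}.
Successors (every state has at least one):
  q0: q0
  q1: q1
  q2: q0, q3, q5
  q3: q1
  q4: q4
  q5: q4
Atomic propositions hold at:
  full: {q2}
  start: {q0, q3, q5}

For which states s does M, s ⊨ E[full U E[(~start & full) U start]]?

Sat(~start) = {q1, q2, q4}
Sat(~start & full) = {q2}
E[(~start & full) U start]: least fixpoint, start Z0 = Sat(start) = {q0, q3, q5}, add states in Sat(~start & full) with some successor in Z. Z1 = {q0, q2, q3, q5}; fixed.
Sat(E[(~start & full) U start]) = {q0, q2, q3, q5}
E[full U E[(~start & full) U start]]: least fixpoint, start Z0 = Sat(E[(~start & full) U start]) = {q0, q2, q3, q5}, add states in Sat(full) with some successor in Z. Already a fixed point.
Sat(E[full U E[(~start & full) U start]]) = {q0, q2, q3, q5}

{q0, q2, q3, q5}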